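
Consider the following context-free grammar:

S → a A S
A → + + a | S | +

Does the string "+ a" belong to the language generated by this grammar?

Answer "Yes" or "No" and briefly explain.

No - no valid derivation exists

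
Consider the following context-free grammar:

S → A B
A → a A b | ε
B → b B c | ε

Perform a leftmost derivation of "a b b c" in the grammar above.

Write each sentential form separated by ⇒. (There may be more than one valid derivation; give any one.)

S ⇒ A B ⇒ a A b B ⇒ a b B ⇒ a b b B c ⇒ a b b c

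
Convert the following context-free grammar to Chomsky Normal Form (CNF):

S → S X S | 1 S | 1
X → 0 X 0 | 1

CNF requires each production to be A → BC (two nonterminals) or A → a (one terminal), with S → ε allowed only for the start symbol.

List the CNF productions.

T1 → 1; S → 1; T0 → 0; X → 1; S → S X0; X0 → X S; S → T1 S; X → T0 X1; X1 → X T0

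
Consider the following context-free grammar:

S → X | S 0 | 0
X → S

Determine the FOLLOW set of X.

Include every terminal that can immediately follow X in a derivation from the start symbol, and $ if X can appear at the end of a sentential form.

We compute FOLLOW(X) using the standard algorithm.
FOLLOW(S) starts with {$}.
FIRST(S) = {0}
FIRST(X) = {0}
FOLLOW(S) = {$, 0}
FOLLOW(X) = {$, 0}
Therefore, FOLLOW(X) = {$, 0}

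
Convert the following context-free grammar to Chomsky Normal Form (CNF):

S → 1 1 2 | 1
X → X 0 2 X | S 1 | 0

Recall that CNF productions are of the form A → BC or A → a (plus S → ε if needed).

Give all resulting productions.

T1 → 1; T2 → 2; S → 1; T0 → 0; X → 0; S → T1 X0; X0 → T1 T2; X → X X1; X1 → T0 X2; X2 → T2 X; X → S T1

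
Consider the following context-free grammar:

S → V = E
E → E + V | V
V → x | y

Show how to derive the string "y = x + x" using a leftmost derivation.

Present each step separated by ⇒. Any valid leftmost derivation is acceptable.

S ⇒ V = E ⇒ y = E ⇒ y = E + V ⇒ y = V + V ⇒ y = x + V ⇒ y = x + x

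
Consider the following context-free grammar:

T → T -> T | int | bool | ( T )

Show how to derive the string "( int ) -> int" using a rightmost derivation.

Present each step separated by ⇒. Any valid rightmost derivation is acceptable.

T ⇒ T -> T ⇒ T -> int ⇒ ( T ) -> int ⇒ ( int ) -> int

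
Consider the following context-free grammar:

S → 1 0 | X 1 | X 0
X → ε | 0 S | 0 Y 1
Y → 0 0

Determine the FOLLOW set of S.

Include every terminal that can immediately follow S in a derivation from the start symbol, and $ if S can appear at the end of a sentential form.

We compute FOLLOW(S) using the standard algorithm.
FOLLOW(S) starts with {$}.
FIRST(S) = {0, 1}
FIRST(X) = {0, ε}
FIRST(Y) = {0}
FOLLOW(S) = {$, 0, 1}
FOLLOW(X) = {0, 1}
FOLLOW(Y) = {1}
Therefore, FOLLOW(S) = {$, 0, 1}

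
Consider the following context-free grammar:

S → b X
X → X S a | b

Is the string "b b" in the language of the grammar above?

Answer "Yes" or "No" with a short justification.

Yes - a valid derivation exists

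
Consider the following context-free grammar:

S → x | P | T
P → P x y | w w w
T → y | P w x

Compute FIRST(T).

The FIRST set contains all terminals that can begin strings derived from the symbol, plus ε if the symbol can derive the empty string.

We compute FIRST(T) using the standard algorithm.
FIRST(P) = {w}
FIRST(S) = {w, x, y}
FIRST(T) = {w, y}
Therefore, FIRST(T) = {w, y}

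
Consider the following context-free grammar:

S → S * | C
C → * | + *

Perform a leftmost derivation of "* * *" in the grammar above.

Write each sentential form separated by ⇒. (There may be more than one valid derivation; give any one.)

S ⇒ S * ⇒ S * * ⇒ C * * ⇒ * * *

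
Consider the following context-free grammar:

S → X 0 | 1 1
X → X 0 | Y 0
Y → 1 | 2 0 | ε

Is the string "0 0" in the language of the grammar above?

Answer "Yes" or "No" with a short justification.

Yes - a valid derivation exists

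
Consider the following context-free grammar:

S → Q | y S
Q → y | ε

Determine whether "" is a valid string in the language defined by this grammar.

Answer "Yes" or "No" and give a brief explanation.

Yes - a valid derivation exists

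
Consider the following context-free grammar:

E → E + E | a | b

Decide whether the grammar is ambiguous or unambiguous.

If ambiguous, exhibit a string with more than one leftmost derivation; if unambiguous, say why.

Ambiguous - the string 'b + b + a + a + a' has two distinct leftmost derivations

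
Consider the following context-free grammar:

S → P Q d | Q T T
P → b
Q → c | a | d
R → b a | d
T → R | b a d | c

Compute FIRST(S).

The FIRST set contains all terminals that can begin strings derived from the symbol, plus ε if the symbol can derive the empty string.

We compute FIRST(S) using the standard algorithm.
FIRST(P) = {b}
FIRST(Q) = {a, c, d}
FIRST(R) = {b, d}
FIRST(S) = {a, b, c, d}
FIRST(T) = {b, c, d}
Therefore, FIRST(S) = {a, b, c, d}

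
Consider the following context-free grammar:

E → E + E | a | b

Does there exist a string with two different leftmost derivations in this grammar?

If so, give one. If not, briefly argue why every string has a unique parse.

Yes - the string 'a + b + a + b + b' has two distinct leftmost derivations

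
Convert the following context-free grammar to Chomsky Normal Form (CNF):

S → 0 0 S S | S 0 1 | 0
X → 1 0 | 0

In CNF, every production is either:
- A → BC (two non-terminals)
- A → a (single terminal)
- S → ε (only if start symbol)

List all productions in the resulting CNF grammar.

T0 → 0; T1 → 1; S → 0; X → 0; S → T0 X0; X0 → T0 X1; X1 → S S; S → S X2; X2 → T0 T1; X → T1 T0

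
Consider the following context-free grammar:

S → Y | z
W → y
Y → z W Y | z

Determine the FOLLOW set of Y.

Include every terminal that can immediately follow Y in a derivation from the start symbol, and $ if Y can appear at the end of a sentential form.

We compute FOLLOW(Y) using the standard algorithm.
FOLLOW(S) starts with {$}.
FIRST(S) = {z}
FIRST(W) = {y}
FIRST(Y) = {z}
FOLLOW(S) = {$}
FOLLOW(W) = {z}
FOLLOW(Y) = {$}
Therefore, FOLLOW(Y) = {$}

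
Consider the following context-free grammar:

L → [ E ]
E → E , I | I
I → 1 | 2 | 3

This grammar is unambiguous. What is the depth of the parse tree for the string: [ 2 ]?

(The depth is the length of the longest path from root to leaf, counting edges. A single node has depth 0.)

3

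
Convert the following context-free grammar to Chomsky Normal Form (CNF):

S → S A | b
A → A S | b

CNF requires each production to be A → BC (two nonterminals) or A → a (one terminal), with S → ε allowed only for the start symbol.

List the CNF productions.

S → b; A → b; S → S A; A → A S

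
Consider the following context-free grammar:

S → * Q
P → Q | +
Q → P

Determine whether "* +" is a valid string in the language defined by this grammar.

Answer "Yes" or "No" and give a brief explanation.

Yes - a valid derivation exists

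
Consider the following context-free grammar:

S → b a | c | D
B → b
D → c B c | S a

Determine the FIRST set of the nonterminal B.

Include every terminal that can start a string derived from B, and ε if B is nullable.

We compute FIRST(B) using the standard algorithm.
FIRST(B) = {b}
FIRST(D) = {b, c}
FIRST(S) = {b, c}
Therefore, FIRST(B) = {b}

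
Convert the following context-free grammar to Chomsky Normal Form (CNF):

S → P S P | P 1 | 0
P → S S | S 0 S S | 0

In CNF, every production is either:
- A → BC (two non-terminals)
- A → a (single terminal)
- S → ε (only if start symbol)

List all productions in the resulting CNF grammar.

T1 → 1; S → 0; T0 → 0; P → 0; S → P X0; X0 → S P; S → P T1; P → S S; P → S X1; X1 → T0 X2; X2 → S S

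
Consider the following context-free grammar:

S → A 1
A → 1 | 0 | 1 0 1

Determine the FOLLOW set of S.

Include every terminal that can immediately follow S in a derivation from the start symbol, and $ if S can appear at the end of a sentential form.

We compute FOLLOW(S) using the standard algorithm.
FOLLOW(S) starts with {$}.
FIRST(A) = {0, 1}
FIRST(S) = {0, 1}
FOLLOW(A) = {1}
FOLLOW(S) = {$}
Therefore, FOLLOW(S) = {$}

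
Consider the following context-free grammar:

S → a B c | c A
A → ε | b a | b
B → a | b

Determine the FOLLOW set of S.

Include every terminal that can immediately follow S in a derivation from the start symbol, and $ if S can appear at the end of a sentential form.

We compute FOLLOW(S) using the standard algorithm.
FOLLOW(S) starts with {$}.
FIRST(A) = {b, ε}
FIRST(B) = {a, b}
FIRST(S) = {a, c}
FOLLOW(A) = {$}
FOLLOW(B) = {c}
FOLLOW(S) = {$}
Therefore, FOLLOW(S) = {$}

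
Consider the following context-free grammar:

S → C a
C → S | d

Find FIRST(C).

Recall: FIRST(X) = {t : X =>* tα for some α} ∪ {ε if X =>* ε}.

We compute FIRST(C) using the standard algorithm.
FIRST(C) = {d}
FIRST(S) = {d}
Therefore, FIRST(C) = {d}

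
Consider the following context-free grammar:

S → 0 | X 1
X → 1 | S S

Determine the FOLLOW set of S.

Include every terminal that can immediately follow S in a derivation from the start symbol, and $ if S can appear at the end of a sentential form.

We compute FOLLOW(S) using the standard algorithm.
FOLLOW(S) starts with {$}.
FIRST(S) = {0, 1}
FIRST(X) = {0, 1}
FOLLOW(S) = {$, 0, 1}
FOLLOW(X) = {1}
Therefore, FOLLOW(S) = {$, 0, 1}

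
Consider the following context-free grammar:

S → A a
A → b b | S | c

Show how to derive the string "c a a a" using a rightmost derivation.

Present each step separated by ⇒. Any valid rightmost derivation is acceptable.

S ⇒ A a ⇒ S a ⇒ A a a ⇒ S a a ⇒ A a a a ⇒ c a a a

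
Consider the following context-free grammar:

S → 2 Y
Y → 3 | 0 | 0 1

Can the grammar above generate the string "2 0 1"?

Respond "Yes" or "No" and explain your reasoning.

Yes - a valid derivation exists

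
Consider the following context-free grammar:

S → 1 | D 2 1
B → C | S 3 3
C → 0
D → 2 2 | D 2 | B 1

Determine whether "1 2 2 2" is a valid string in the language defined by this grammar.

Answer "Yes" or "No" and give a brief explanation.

No - no valid derivation exists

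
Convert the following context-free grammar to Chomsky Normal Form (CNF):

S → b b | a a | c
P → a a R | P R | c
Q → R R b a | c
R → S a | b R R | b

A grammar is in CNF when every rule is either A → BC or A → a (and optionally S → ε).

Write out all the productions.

TB → b; TA → a; S → c; P → c; Q → c; R → b; S → TB TB; S → TA TA; P → TA X0; X0 → TA R; P → P R; Q → R X1; X1 → R X2; X2 → TB TA; R → S TA; R → TB X3; X3 → R R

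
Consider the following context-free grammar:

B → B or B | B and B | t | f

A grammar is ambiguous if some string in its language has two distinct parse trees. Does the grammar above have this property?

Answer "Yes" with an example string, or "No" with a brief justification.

Yes - the string 't and t and f or t and t' has two distinct parse trees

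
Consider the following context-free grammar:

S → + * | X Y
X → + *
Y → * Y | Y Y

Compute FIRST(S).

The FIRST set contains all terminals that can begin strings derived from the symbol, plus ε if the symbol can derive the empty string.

We compute FIRST(S) using the standard algorithm.
FIRST(S) = {+}
FIRST(X) = {+}
FIRST(Y) = {*}
Therefore, FIRST(S) = {+}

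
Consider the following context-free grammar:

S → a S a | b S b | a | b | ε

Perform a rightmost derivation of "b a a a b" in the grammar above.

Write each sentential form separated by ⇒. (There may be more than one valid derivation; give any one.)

S ⇒ b S b ⇒ b a S a b ⇒ b a a a b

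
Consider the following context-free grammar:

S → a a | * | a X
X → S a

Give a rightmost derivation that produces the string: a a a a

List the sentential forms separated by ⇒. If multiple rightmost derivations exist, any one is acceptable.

S ⇒ a X ⇒ a S a ⇒ a a a a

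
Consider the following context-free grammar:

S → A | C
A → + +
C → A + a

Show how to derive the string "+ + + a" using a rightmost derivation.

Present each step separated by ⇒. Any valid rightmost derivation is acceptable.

S ⇒ C ⇒ A + a ⇒ + + + a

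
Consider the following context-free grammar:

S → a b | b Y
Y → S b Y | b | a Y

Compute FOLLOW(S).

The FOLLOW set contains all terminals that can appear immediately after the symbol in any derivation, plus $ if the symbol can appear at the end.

We compute FOLLOW(S) using the standard algorithm.
FOLLOW(S) starts with {$}.
FIRST(S) = {a, b}
FIRST(Y) = {a, b}
FOLLOW(S) = {$, b}
FOLLOW(Y) = {$, b}
Therefore, FOLLOW(S) = {$, b}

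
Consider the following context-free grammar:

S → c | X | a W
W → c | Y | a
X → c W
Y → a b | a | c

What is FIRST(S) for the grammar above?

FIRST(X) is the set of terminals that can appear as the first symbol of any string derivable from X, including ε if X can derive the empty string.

We compute FIRST(S) using the standard algorithm.
FIRST(S) = {a, c}
FIRST(W) = {a, c}
FIRST(X) = {c}
FIRST(Y) = {a, c}
Therefore, FIRST(S) = {a, c}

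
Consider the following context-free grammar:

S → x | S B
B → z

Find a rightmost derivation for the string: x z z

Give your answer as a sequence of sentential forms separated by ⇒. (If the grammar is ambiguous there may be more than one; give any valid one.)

S ⇒ S B ⇒ S z ⇒ S B z ⇒ S z z ⇒ x z z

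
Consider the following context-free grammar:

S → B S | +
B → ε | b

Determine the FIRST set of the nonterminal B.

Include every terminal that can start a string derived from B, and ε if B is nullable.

We compute FIRST(B) using the standard algorithm.
FIRST(B) = {b, ε}
FIRST(S) = {+, b}
Therefore, FIRST(B) = {b, ε}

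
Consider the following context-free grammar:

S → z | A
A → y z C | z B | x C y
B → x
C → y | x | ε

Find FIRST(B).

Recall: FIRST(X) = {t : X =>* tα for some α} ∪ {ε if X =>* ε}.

We compute FIRST(B) using the standard algorithm.
FIRST(A) = {x, y, z}
FIRST(B) = {x}
FIRST(C) = {x, y, ε}
FIRST(S) = {x, y, z}
Therefore, FIRST(B) = {x}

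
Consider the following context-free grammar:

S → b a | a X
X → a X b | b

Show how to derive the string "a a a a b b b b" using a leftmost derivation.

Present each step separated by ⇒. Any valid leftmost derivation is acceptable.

S ⇒ a X ⇒ a a X b ⇒ a a a X b b ⇒ a a a a X b b b ⇒ a a a a b b b b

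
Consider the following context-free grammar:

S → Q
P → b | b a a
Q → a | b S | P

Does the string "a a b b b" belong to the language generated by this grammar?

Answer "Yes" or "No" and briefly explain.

No - no valid derivation exists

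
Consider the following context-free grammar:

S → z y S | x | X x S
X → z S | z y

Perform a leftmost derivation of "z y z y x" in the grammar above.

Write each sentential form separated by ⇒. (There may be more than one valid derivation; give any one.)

S ⇒ z y S ⇒ z y z y S ⇒ z y z y x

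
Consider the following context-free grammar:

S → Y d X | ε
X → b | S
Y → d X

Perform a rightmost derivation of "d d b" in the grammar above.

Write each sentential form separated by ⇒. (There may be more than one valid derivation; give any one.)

S ⇒ Y d X ⇒ Y d b ⇒ d X d b ⇒ d S d b ⇒ d d b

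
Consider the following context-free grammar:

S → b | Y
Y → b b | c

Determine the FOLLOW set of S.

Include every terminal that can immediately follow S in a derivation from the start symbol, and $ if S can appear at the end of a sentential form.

We compute FOLLOW(S) using the standard algorithm.
FOLLOW(S) starts with {$}.
FIRST(S) = {b, c}
FIRST(Y) = {b, c}
FOLLOW(S) = {$}
FOLLOW(Y) = {$}
Therefore, FOLLOW(S) = {$}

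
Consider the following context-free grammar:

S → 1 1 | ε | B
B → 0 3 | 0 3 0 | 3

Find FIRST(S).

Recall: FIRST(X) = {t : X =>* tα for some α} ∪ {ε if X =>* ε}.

We compute FIRST(S) using the standard algorithm.
FIRST(B) = {0, 3}
FIRST(S) = {0, 1, 3, ε}
Therefore, FIRST(S) = {0, 1, 3, ε}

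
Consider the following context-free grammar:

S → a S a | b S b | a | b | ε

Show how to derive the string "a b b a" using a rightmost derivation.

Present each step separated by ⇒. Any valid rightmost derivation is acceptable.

S ⇒ a S a ⇒ a b S b a ⇒ a b b a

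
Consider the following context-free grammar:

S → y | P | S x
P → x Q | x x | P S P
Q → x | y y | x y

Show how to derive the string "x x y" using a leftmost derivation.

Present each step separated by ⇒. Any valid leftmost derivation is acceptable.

S ⇒ P ⇒ x Q ⇒ x x y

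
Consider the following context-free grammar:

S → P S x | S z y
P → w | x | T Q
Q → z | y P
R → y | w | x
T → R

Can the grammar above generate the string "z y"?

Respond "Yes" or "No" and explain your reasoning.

No - no valid derivation exists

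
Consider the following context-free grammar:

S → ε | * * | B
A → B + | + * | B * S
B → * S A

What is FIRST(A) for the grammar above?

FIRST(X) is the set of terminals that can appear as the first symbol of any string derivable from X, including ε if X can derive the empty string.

We compute FIRST(A) using the standard algorithm.
FIRST(A) = {*, +}
FIRST(B) = {*}
FIRST(S) = {*, ε}
Therefore, FIRST(A) = {*, +}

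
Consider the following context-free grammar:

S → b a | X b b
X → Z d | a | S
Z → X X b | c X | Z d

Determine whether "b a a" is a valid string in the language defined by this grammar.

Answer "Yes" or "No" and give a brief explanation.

No - no valid derivation exists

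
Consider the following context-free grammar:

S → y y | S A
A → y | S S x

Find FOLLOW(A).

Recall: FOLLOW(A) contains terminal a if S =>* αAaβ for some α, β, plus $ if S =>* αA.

We compute FOLLOW(A) using the standard algorithm.
FOLLOW(S) starts with {$}.
FIRST(A) = {y}
FIRST(S) = {y}
FOLLOW(A) = {$, x, y}
FOLLOW(S) = {$, x, y}
Therefore, FOLLOW(A) = {$, x, y}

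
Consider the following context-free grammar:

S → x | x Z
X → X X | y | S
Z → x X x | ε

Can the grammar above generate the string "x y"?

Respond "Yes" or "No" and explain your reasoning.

No - no valid derivation exists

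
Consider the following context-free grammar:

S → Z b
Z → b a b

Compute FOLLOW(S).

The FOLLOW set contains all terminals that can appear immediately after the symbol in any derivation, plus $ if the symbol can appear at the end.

We compute FOLLOW(S) using the standard algorithm.
FOLLOW(S) starts with {$}.
FIRST(S) = {b}
FIRST(Z) = {b}
FOLLOW(S) = {$}
FOLLOW(Z) = {b}
Therefore, FOLLOW(S) = {$}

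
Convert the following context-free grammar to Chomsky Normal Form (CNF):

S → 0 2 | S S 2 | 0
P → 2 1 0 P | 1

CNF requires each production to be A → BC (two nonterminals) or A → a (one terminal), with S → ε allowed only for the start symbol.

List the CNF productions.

T0 → 0; T2 → 2; S → 0; T1 → 1; P → 1; S → T0 T2; S → S X0; X0 → S T2; P → T2 X1; X1 → T1 X2; X2 → T0 P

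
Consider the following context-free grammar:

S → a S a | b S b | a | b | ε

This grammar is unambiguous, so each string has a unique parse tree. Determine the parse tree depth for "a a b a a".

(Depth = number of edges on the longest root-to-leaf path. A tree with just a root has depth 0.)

3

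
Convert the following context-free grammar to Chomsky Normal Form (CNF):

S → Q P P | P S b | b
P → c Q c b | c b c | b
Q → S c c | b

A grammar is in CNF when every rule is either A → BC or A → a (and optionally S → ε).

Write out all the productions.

TB → b; S → b; TC → c; P → b; Q → b; S → Q X0; X0 → P P; S → P X1; X1 → S TB; P → TC X2; X2 → Q X3; X3 → TC TB; P → TC X4; X4 → TB TC; Q → S X5; X5 → TC TC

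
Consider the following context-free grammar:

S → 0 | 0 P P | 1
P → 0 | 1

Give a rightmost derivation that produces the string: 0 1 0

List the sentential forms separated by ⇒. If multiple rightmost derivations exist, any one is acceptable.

S ⇒ 0 P P ⇒ 0 P 0 ⇒ 0 1 0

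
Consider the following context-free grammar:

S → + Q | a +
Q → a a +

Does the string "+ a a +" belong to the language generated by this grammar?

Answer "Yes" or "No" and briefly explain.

Yes - a valid derivation exists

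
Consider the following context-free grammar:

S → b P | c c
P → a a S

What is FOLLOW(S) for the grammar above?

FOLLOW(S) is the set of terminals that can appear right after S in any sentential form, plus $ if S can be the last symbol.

We compute FOLLOW(S) using the standard algorithm.
FOLLOW(S) starts with {$}.
FIRST(P) = {a}
FIRST(S) = {b, c}
FOLLOW(P) = {$}
FOLLOW(S) = {$}
Therefore, FOLLOW(S) = {$}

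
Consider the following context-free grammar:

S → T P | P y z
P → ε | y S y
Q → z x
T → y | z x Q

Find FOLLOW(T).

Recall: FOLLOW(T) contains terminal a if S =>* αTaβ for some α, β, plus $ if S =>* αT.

We compute FOLLOW(T) using the standard algorithm.
FOLLOW(S) starts with {$}.
FIRST(P) = {y, ε}
FIRST(Q) = {z}
FIRST(S) = {y, z}
FIRST(T) = {y, z}
FOLLOW(P) = {$, y}
FOLLOW(Q) = {$, y}
FOLLOW(S) = {$, y}
FOLLOW(T) = {$, y}
Therefore, FOLLOW(T) = {$, y}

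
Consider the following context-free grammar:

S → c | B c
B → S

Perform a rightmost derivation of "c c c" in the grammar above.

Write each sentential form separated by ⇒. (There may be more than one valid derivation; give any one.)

S ⇒ B c ⇒ S c ⇒ B c c ⇒ S c c ⇒ c c c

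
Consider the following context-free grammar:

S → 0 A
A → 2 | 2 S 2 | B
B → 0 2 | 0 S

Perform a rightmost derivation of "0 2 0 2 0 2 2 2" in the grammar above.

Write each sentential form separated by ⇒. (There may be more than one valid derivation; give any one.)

S ⇒ 0 A ⇒ 0 2 S 2 ⇒ 0 2 0 A 2 ⇒ 0 2 0 2 S 2 2 ⇒ 0 2 0 2 0 A 2 2 ⇒ 0 2 0 2 0 2 2 2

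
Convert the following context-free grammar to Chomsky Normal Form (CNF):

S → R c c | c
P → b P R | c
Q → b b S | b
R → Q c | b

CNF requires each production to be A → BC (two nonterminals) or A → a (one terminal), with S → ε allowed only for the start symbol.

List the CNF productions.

TC → c; S → c; TB → b; P → c; Q → b; R → b; S → R X0; X0 → TC TC; P → TB X1; X1 → P R; Q → TB X2; X2 → TB S; R → Q TC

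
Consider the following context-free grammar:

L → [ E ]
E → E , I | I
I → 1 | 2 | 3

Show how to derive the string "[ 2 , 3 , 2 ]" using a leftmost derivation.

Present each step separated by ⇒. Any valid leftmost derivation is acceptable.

L ⇒ [ E ] ⇒ [ E , I ] ⇒ [ E , I , I ] ⇒ [ I , I , I ] ⇒ [ 2 , I , I ] ⇒ [ 2 , 3 , I ] ⇒ [ 2 , 3 , 2 ]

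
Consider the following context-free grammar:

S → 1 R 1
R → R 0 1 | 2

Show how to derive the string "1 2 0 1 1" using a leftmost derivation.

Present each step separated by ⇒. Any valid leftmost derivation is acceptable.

S ⇒ 1 R 1 ⇒ 1 R 0 1 1 ⇒ 1 2 0 1 1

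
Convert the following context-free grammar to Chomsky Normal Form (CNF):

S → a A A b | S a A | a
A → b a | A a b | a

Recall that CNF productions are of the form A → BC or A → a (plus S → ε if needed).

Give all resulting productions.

TA → a; TB → b; S → a; A → a; S → TA X0; X0 → A X1; X1 → A TB; S → S X2; X2 → TA A; A → TB TA; A → A X3; X3 → TA TB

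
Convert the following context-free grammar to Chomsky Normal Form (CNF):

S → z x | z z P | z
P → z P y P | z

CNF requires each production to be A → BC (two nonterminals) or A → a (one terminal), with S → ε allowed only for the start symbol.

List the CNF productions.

TZ → z; TX → x; S → z; TY → y; P → z; S → TZ TX; S → TZ X0; X0 → TZ P; P → TZ X1; X1 → P X2; X2 → TY P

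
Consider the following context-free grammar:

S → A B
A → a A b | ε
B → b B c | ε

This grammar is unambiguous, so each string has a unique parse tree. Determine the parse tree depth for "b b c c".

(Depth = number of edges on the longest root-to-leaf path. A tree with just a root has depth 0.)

4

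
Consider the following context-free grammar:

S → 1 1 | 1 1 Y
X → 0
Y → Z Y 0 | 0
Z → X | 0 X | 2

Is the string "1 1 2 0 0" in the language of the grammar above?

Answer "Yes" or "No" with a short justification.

Yes - a valid derivation exists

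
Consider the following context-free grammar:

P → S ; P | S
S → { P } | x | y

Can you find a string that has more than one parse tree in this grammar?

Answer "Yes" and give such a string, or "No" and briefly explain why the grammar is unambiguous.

No - the grammar is unambiguous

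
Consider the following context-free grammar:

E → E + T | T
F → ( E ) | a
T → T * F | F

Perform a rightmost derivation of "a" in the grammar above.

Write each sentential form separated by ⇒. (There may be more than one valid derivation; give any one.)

E ⇒ T ⇒ F ⇒ a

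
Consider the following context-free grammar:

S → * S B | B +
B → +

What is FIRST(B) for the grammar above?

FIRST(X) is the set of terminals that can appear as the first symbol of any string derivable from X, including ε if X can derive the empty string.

We compute FIRST(B) using the standard algorithm.
FIRST(B) = {+}
FIRST(S) = {*, +}
Therefore, FIRST(B) = {+}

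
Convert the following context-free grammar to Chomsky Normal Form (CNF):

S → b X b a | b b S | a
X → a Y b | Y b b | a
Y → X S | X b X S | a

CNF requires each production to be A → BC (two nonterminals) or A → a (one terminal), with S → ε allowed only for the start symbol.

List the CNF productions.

TB → b; TA → a; S → a; X → a; Y → a; S → TB X0; X0 → X X1; X1 → TB TA; S → TB X2; X2 → TB S; X → TA X3; X3 → Y TB; X → Y X4; X4 → TB TB; Y → X S; Y → X X5; X5 → TB X6; X6 → X S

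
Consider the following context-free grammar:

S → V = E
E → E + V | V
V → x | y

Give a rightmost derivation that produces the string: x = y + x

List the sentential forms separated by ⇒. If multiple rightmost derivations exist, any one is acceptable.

S ⇒ V = E ⇒ V = E + V ⇒ V = E + x ⇒ V = V + x ⇒ V = y + x ⇒ x = y + x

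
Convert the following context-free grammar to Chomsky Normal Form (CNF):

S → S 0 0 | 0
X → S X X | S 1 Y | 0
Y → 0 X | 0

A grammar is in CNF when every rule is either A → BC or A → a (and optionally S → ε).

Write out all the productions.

T0 → 0; S → 0; T1 → 1; X → 0; Y → 0; S → S X0; X0 → T0 T0; X → S X1; X1 → X X; X → S X2; X2 → T1 Y; Y → T0 X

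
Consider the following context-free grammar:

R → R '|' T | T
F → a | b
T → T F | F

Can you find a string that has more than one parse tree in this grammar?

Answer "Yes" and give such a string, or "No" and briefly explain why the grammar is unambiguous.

No - the grammar is unambiguous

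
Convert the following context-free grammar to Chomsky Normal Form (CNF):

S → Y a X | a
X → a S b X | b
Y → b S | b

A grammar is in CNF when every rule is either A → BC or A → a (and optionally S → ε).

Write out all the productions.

TA → a; S → a; TB → b; X → b; Y → b; S → Y X0; X0 → TA X; X → TA X1; X1 → S X2; X2 → TB X; Y → TB S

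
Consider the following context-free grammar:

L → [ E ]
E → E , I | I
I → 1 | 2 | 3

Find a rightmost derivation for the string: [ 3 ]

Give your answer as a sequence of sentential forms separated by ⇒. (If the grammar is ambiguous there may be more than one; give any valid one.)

L ⇒ [ E ] ⇒ [ I ] ⇒ [ 3 ]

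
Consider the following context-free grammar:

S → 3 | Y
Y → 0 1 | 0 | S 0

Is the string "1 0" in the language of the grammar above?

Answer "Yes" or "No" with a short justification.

No - no valid derivation exists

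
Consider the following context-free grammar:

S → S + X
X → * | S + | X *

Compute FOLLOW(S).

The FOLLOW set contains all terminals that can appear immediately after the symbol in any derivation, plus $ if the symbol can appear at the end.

We compute FOLLOW(S) using the standard algorithm.
FOLLOW(S) starts with {$}.
FIRST(S) = {}
FIRST(X) = {*}
FOLLOW(S) = {$, +}
FOLLOW(X) = {$, *, +}
Therefore, FOLLOW(S) = {$, +}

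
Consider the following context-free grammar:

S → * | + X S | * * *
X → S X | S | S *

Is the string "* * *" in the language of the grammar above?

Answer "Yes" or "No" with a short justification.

Yes - a valid derivation exists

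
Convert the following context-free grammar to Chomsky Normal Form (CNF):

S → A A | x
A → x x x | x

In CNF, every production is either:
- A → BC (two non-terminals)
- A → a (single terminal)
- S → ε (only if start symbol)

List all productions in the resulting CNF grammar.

S → x; TX → x; A → x; S → A A; A → TX X0; X0 → TX TX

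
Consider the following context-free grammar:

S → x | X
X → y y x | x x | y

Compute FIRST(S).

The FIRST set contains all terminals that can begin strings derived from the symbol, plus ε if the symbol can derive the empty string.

We compute FIRST(S) using the standard algorithm.
FIRST(S) = {x, y}
FIRST(X) = {x, y}
Therefore, FIRST(S) = {x, y}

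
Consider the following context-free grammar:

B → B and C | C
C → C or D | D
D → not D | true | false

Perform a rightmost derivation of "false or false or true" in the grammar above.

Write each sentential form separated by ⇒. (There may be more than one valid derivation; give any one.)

B ⇒ C ⇒ C or D ⇒ C or true ⇒ C or D or true ⇒ C or false or true ⇒ D or false or true ⇒ false or false or true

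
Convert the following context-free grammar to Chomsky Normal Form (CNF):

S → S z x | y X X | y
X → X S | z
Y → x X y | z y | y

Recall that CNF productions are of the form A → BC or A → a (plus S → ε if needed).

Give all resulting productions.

TZ → z; TX → x; TY → y; S → y; X → z; Y → y; S → S X0; X0 → TZ TX; S → TY X1; X1 → X X; X → X S; Y → TX X2; X2 → X TY; Y → TZ TY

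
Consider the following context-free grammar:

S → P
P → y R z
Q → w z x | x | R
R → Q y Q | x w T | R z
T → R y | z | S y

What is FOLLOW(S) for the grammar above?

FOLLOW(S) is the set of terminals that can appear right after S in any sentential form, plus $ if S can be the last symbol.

We compute FOLLOW(S) using the standard algorithm.
FOLLOW(S) starts with {$}.
FIRST(P) = {y}
FIRST(Q) = {w, x}
FIRST(R) = {w, x}
FIRST(S) = {y}
FIRST(T) = {w, x, y, z}
FOLLOW(P) = {$, y}
FOLLOW(Q) = {y, z}
FOLLOW(R) = {y, z}
FOLLOW(S) = {$, y}
FOLLOW(T) = {y, z}
Therefore, FOLLOW(S) = {$, y}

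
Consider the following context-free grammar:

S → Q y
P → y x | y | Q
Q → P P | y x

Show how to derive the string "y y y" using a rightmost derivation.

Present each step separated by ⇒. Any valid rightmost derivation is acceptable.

S ⇒ Q y ⇒ P P y ⇒ P y y ⇒ y y y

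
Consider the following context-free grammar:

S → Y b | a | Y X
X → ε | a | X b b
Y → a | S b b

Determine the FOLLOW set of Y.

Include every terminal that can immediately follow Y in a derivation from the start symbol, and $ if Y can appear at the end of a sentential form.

We compute FOLLOW(Y) using the standard algorithm.
FOLLOW(S) starts with {$}.
FIRST(S) = {a}
FIRST(X) = {a, b, ε}
FIRST(Y) = {a}
FOLLOW(S) = {$, b}
FOLLOW(X) = {$, b}
FOLLOW(Y) = {$, a, b}
Therefore, FOLLOW(Y) = {$, a, b}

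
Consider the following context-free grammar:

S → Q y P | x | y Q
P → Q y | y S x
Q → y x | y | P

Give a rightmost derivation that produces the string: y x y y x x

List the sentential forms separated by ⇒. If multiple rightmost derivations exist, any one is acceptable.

S ⇒ Q y P ⇒ Q y y S x ⇒ Q y y x x ⇒ y x y y x x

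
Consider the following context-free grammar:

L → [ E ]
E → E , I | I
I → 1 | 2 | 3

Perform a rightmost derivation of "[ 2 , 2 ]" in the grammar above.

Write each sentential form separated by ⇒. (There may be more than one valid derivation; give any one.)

L ⇒ [ E ] ⇒ [ E , I ] ⇒ [ E , 2 ] ⇒ [ I , 2 ] ⇒ [ 2 , 2 ]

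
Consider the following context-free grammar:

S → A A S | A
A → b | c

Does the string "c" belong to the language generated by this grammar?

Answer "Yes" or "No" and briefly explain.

Yes - a valid derivation exists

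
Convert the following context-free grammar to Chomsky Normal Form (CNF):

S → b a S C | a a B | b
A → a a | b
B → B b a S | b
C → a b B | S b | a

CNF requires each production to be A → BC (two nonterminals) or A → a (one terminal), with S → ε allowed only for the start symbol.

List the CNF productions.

TB → b; TA → a; S → b; A → b; B → b; C → a; S → TB X0; X0 → TA X1; X1 → S C; S → TA X2; X2 → TA B; A → TA TA; B → B X3; X3 → TB X4; X4 → TA S; C → TA X5; X5 → TB B; C → S TB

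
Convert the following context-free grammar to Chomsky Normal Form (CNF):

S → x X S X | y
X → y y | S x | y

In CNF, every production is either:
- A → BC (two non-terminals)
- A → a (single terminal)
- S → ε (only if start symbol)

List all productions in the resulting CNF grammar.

TX → x; S → y; TY → y; X → y; S → TX X0; X0 → X X1; X1 → S X; X → TY TY; X → S TX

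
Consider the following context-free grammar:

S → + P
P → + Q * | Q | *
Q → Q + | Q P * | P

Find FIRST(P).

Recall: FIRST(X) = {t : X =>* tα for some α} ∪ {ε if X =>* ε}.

We compute FIRST(P) using the standard algorithm.
FIRST(P) = {*, +}
FIRST(Q) = {*, +}
FIRST(S) = {+}
Therefore, FIRST(P) = {*, +}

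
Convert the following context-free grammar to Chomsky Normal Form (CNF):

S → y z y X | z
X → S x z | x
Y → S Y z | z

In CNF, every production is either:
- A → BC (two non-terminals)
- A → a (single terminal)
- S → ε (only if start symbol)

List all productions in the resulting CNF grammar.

TY → y; TZ → z; S → z; TX → x; X → x; Y → z; S → TY X0; X0 → TZ X1; X1 → TY X; X → S X2; X2 → TX TZ; Y → S X3; X3 → Y TZ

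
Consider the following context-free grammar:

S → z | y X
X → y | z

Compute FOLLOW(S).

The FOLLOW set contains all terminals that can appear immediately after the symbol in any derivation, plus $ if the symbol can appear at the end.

We compute FOLLOW(S) using the standard algorithm.
FOLLOW(S) starts with {$}.
FIRST(S) = {y, z}
FIRST(X) = {y, z}
FOLLOW(S) = {$}
FOLLOW(X) = {$}
Therefore, FOLLOW(S) = {$}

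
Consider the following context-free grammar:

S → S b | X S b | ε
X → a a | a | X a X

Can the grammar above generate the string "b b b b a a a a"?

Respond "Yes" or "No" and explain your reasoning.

No - no valid derivation exists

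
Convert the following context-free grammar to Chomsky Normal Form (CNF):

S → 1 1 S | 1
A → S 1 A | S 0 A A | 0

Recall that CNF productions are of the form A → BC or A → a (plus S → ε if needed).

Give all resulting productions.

T1 → 1; S → 1; T0 → 0; A → 0; S → T1 X0; X0 → T1 S; A → S X1; X1 → T1 A; A → S X2; X2 → T0 X3; X3 → A A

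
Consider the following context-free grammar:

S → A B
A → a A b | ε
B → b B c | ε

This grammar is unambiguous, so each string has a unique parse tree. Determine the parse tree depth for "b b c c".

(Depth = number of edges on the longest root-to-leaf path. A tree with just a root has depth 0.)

4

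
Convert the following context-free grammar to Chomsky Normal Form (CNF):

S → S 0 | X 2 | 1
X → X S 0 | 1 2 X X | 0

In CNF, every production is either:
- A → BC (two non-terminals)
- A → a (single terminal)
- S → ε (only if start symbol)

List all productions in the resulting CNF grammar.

T0 → 0; T2 → 2; S → 1; T1 → 1; X → 0; S → S T0; S → X T2; X → X X0; X0 → S T0; X → T1 X1; X1 → T2 X2; X2 → X X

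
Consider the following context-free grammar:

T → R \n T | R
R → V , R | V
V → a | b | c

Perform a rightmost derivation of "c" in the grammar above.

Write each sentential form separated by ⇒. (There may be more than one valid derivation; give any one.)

T ⇒ R ⇒ V ⇒ c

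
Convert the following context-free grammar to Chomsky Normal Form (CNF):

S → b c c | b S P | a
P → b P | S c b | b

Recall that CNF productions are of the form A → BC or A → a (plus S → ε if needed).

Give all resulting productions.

TB → b; TC → c; S → a; P → b; S → TB X0; X0 → TC TC; S → TB X1; X1 → S P; P → TB P; P → S X2; X2 → TC TB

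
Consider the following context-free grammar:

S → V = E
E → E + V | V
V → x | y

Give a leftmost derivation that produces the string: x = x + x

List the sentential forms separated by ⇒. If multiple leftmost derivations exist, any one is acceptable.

S ⇒ V = E ⇒ x = E ⇒ x = E + V ⇒ x = V + V ⇒ x = x + V ⇒ x = x + x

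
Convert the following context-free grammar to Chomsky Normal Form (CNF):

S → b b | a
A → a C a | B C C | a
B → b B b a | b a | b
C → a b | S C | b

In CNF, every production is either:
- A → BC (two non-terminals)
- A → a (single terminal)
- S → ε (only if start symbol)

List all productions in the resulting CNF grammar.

TB → b; S → a; TA → a; A → a; B → b; C → b; S → TB TB; A → TA X0; X0 → C TA; A → B X1; X1 → C C; B → TB X2; X2 → B X3; X3 → TB TA; B → TB TA; C → TA TB; C → S C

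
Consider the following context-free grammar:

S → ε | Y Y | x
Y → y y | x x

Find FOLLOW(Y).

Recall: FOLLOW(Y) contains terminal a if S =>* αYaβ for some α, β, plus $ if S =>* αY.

We compute FOLLOW(Y) using the standard algorithm.
FOLLOW(S) starts with {$}.
FIRST(S) = {x, y, ε}
FIRST(Y) = {x, y}
FOLLOW(S) = {$}
FOLLOW(Y) = {$, x, y}
Therefore, FOLLOW(Y) = {$, x, y}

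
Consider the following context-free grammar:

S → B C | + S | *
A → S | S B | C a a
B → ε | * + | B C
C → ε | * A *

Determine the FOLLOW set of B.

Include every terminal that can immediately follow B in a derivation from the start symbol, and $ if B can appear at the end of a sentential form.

We compute FOLLOW(B) using the standard algorithm.
FOLLOW(S) starts with {$}.
FIRST(A) = {*, +, a, ε}
FIRST(B) = {*, ε}
FIRST(C) = {*, ε}
FIRST(S) = {*, +, ε}
FOLLOW(A) = {*}
FOLLOW(B) = {$, *}
FOLLOW(C) = {$, *, a}
FOLLOW(S) = {$, *}
Therefore, FOLLOW(B) = {$, *}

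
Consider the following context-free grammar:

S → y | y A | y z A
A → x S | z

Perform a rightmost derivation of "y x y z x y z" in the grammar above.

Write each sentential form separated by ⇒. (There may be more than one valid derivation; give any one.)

S ⇒ y A ⇒ y x S ⇒ y x y z A ⇒ y x y z x S ⇒ y x y z x y A ⇒ y x y z x y z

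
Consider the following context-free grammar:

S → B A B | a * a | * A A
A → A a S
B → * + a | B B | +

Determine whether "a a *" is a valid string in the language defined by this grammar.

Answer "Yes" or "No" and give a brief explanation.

No - no valid derivation exists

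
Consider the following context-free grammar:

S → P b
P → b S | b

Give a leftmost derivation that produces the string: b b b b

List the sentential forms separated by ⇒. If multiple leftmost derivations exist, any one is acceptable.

S ⇒ P b ⇒ b S b ⇒ b P b b ⇒ b b b b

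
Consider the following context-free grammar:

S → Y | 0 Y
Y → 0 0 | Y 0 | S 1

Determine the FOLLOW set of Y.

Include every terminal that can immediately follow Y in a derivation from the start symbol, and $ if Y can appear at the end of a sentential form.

We compute FOLLOW(Y) using the standard algorithm.
FOLLOW(S) starts with {$}.
FIRST(S) = {0}
FIRST(Y) = {0}
FOLLOW(S) = {$, 1}
FOLLOW(Y) = {$, 0, 1}
Therefore, FOLLOW(Y) = {$, 0, 1}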